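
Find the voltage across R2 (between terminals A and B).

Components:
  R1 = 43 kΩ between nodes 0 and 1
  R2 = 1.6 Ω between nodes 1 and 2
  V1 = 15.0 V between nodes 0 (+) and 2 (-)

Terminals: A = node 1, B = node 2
R1 and R2 are in series across V1 (node 0 → node 1 → node 2), and the output A–B is taken across R2, so this is a voltage divider.
Series current: I = V1/(R1 + R2) = 15/(43000 + 1.6) = 15/43000 = 0.0003488 A
V_R2 = I × R2 = V1 × R2/(R1 + R2) = 15 × 1.6/43000 = 0.0005581 V

Final answer: 0.0005581 V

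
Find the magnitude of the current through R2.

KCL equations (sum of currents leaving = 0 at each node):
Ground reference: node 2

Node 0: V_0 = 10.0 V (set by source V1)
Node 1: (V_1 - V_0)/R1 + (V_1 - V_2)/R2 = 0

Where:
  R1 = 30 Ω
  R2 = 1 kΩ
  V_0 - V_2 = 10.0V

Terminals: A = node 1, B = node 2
Nodal analysis, taking node 2 as the 0 V reference.
Source V1 fixes V_0 = 10 V.
KCL at each unknown node (sum of currents leaving = 0; resistances in Ω):
  Node 1: (V_1 - 10)/30 + (V_1 - 0)/1000 = 0
Collecting terms: 0.03433 × V_1 = 0.3333  =>  V_1 = 9.709 V
I_R2 = (V_1 - V_2)/R2 = (9.709 - 0)/1000 = 0.009709 A
|I_R2| = 0.009709 A

Final answer: |I_R2| = 0.009709 A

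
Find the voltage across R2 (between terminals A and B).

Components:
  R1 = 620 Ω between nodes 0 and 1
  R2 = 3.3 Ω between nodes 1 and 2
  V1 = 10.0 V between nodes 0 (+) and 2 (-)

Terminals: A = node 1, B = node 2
R1 and R2 are in series across V1 (node 0 → node 1 → node 2), and the output A–B is taken across R2, so this is a voltage divider.
Series current: I = V1/(R1 + R2) = 10/(620 + 3.3) = 10/623.3 = 0.01604 A
V_R2 = I × R2 = V1 × R2/(R1 + R2) = 10 × 3.3/623.3 = 0.05294 V

Final answer: 0.05294 V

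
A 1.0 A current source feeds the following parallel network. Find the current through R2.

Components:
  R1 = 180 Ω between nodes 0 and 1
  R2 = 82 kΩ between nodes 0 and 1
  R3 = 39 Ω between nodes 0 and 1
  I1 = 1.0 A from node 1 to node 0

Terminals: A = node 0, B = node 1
All resistors sit directly between nodes 0 and 1, so they are in parallel and share one voltage V; the full source current 1 A splits among them.
1/R_par = 1/180 + 1/82000 + 1/39 = 0.03121 S  =>  R_par = 32.04 Ω
V = I × R_par = 1 × 32.04 = 32.04 V
I_R2 = V/R2 = 32.04/82000 = 0.0003908 A

Final answer: 0.0003908 A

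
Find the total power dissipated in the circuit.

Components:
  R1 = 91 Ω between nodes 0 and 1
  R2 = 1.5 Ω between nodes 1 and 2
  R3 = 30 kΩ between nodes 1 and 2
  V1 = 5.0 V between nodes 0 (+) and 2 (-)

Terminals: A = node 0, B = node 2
Nodal analysis, taking node 2 as the 0 V reference.
Source V1 fixes V_0 = 5 V.
KCL at each unknown node (sum of currents leaving = 0; resistances in Ω):
  Node 1: (V_1 - 5)/91 + (V_1 - 0)/1.5 + (V_1 - 0)/30000 = 0
Collecting terms: 0.6777 × V_1 = 0.05495  =>  V_1 = 0.08108 V
Power in each resistor, P = (ΔV)²/R:
  P_R1 = (5 - 0.08108)²/91 = 0.2659 W
  P_R2 = (0.08108 - 0)²/1.5 = 0.004382 W
  P_R3 = (0.08108 - 0)²/30000 = 0.0000002191 W
P_total = P_R1 + P_R2 + P_R3 = 0.2703 W

Final answer: 0.2703 W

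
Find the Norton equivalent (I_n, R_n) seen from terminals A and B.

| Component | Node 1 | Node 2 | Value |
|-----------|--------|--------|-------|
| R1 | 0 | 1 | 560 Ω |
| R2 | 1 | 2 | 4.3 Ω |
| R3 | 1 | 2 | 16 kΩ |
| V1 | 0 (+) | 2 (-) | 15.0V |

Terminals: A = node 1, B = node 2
Find the Thévenin equivalent first; then I_n = V_th/R_th and R_n = R_th.
Step 1 — V_th is the open-circuit voltage V_A - V_B (nothing connected across the terminals).
Nodal analysis, taking node 2 as the 0 V reference.
Source V1 fixes V_0 = 15 V.
KCL at each unknown node (sum of currents leaving = 0; resistances in Ω):
  Node 1: (V_1 - 15)/560 + (V_1 - 0)/4.3 + (V_1 - 0)/16000 = 0
Collecting terms: 0.2344 × V_1 = 0.02679  =>  V_1 = 0.1143 V
V_th = V_1 - V_2 = 0.1143 - 0 = 0.1143 V
Step 2 — R_th: zero the source — replace V1 by a short circuit (node 2 merges into node 0) — and find the resistance seen between A (node 1) and B (node 0).
Reduce the network between node 1 (A) and node 0 (B) by series/parallel combination:
  Rp1 = R1 ‖ R2 ‖ R3 (parallel, all between nodes 0 and 1) = 1/(1/560 + 1/4.3 + 1/16000) = 4.266 Ω
R_th = 4.266 Ω
I_n = V_th/R_th = 0.1143/4.266 = 0.02679 A, and R_n = R_th = 4.266 Ω

Final answer: I_n = 0.02679 A, R_n = 4.266 Ω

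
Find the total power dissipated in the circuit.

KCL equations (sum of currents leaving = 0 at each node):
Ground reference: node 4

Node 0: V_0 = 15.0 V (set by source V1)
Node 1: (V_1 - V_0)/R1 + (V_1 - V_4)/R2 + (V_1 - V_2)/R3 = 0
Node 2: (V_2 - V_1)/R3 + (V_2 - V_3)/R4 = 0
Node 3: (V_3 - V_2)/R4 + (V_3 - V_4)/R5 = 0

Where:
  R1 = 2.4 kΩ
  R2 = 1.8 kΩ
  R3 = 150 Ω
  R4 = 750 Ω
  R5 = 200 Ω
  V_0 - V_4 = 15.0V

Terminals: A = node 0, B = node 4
Nodal analysis, taking node 4 as the 0 V reference.
Source V1 fixes V_0 = 15 V.
KCL at each unknown node (sum of currents leaving = 0; resistances in Ω):
  Node 1: (V_1 - 15)/2400 + (V_1 - 0)/1800 + (V_1 - V_2)/150 = 0
  Node 2: (V_2 - V_1)/150 + (V_2 - V_3)/750 = 0
  Node 3: (V_3 - V_2)/750 + (V_3 - 0)/200 = 0
Collecting terms (coefficients in siemens):
  0.007639·V_1 - 0.006667·V_2 = 0.00625
  0.008·V_2 - 0.006667·V_1 - 0.001333·V_3 = 0
  0.006333·V_3 - 0.001333·V_2 = 0
Solving these 3 simultaneous equations (Gaussian elimination) gives:
  V_1 = 3.322 V, V_2 = 2.869 V, V_3 = 0.604 V
Power in each resistor, P = (ΔV)²/R:
  P_R1 = (15 - 3.322)²/2400 = 0.05682 W
  P_R2 = (3.322 - 0)²/1800 = 0.006131 W
  P_R3 = (3.322 - 2.869)²/150 = 0.001368 W
  P_R4 = (2.869 - 0.604)²/750 = 0.006841 W
  P_R5 = (0.604 - 0)²/200 = 0.001824 W
P_total = P_R1 + P_R2 + P_R3 + P_R4 + P_R5 = 0.07299 W

Final answer: 0.07299 W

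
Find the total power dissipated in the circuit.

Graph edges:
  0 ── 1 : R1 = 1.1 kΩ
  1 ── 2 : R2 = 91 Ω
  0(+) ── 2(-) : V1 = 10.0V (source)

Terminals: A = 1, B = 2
Nodal analysis, taking node 2 as the 0 V reference.
Source V1 fixes V_0 = 10 V.
KCL at each unknown node (sum of currents leaving = 0; resistances in Ω):
  Node 1: (V_1 - 10)/1100 + (V_1 - 0)/91 = 0
Collecting terms: 0.0119 × V_1 = 0.009091  =>  V_1 = 0.7641 V
Power in each resistor, P = (ΔV)²/R:
  P_R1 = (10 - 0.7641)²/1100 = 0.07755 W
  P_R2 = (0.7641 - 0)²/91 = 0.006415 W
P_total = P_R1 + P_R2 = 0.08396 W

Final answer: 0.08396 W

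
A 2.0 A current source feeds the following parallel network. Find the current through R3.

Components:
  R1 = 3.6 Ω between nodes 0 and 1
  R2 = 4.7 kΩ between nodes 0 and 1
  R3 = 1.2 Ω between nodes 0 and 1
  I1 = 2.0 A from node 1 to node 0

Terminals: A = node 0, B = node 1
All resistors sit directly between nodes 0 and 1, so they are in parallel and share one voltage V; the full source current 2 A splits among them.
1/R_par = 1/3.6 + 1/4700 + 1/1.2 = 1.111 S  =>  R_par = 0.8998 Ω
V = I × R_par = 2 × 0.8998 = 1.8 V
I_R3 = V/R3 = 1.8/1.2 = 1.5 A

Final answer: 1.5 A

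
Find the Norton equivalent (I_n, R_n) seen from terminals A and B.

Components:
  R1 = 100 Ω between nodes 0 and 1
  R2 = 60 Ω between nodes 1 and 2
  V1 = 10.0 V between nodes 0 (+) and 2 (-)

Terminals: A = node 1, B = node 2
Find the Thévenin equivalent first; then I_n = V_th/R_th and R_n = R_th.
Step 1 — V_th is the open-circuit voltage V_A - V_B (nothing connected across the terminals).
Nodal analysis, taking node 2 as the 0 V reference.
Source V1 fixes V_0 = 10 V.
KCL at each unknown node (sum of currents leaving = 0; resistances in Ω):
  Node 1: (V_1 - 10)/100 + (V_1 - 0)/60 = 0
Collecting terms: 0.02667 × V_1 = 0.1  =>  V_1 = 3.75 V
V_th = V_1 - V_2 = 3.75 - 0 = 3.75 V
Step 2 — R_th: zero the source — replace V1 by a short circuit (node 2 merges into node 0) — and find the resistance seen between A (node 1) and B (node 0).
Reduce the network between node 1 (A) and node 0 (B) by series/parallel combination:
  Rp1 = R1 ‖ R2 (parallel, both between nodes 0 and 1) = 1/(1/100 + 1/60) = 37.5 Ω
R_th = 37.5 Ω
I_n = V_th/R_th = 3.75/37.5 = 0.1 A, and R_n = R_th = 37.5 Ω

Final answer: I_n = 0.1 A, R_n = 37.5 Ω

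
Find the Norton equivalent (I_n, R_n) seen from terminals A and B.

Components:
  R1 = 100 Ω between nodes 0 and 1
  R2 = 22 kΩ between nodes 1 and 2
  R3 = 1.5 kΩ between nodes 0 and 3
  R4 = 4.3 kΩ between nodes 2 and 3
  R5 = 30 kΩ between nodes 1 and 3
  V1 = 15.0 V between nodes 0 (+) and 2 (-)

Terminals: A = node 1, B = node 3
Find the Thévenin equivalent first; then I_n = V_th/R_th and R_n = R_th.
Step 1 — V_th is the open-circuit voltage V_A - V_B (nothing connected across the terminals).
Nodal analysis, taking node 2 as the 0 V reference.
Source V1 fixes V_0 = 15 V.
KCL at each unknown node (sum of currents leaving = 0; resistances in Ω):
  Node 1: (V_1 - 15)/100 + (V_1 - 0)/22000 + (V_1 - V_3)/30000 = 0
  Node 3: (V_3 - 15)/1500 + (V_3 - 0)/4300 + (V_3 - V_1)/30000 = 0
Collecting terms (coefficients in siemens):
  0.01008·V_1 - 0.00003333·V_3 = 0.15
  0.0009326·V_3 - 0.00003333·V_1 = 0.01
Determinant D = (0.01008)(0.0009326) - (-0.00003333)(-0.00003333) = 0.000009398
V_1 = [(0.15)(0.0009326) - (-0.00003333)(0.01)]/D = 14.92 V
V_3 = [(0.01008)(0.01) - (0.15)(-0.00003333)]/D = 11.26 V
V_th = V_1 - V_3 = 14.92 - 11.26 = 3.663 V
Step 2 — R_th: zero the source — replace V1 by a short circuit (node 2 merges into node 0) — and find the resistance seen between A (node 1) and B (node 3).
Reduce the network between node 1 (A) and node 3 (B) by series/parallel combination:
  Rp1 = R1 ‖ R2 (parallel, both between nodes 0 and 1) = 1/(1/100 + 1/22000) = 99.55 Ω
  Rp2 = R3 ‖ R4 (parallel, both between nodes 0 and 3) = 1/(1/1500 + 1/4300) = 1112 Ω
  Rs1 = Rp1 + Rp2 (series, joined only at node 0) = 99.55 + 1112 = 1212 Ω
  Rp3 = R5 ‖ Rs1 (parallel, both between nodes 1 and 3) = 1/(1/30000 + 1/1212) = 1165 Ω
R_th = 1.165 kΩ
I_n = V_th/R_th = 3.663/1165 = 0.003146 A, and R_n = R_th = 1.165 kΩ

Final answer: I_n = 0.003146 A, R_n = 1.165 kΩ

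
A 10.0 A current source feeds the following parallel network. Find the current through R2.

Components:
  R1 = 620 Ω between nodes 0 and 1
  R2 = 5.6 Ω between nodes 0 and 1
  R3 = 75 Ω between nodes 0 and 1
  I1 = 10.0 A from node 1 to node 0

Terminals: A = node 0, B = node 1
All resistors sit directly between nodes 0 and 1, so they are in parallel and share one voltage V; the full source current 10 A splits among them.
1/R_par = 1/620 + 1/5.6 + 1/75 = 0.1935 S  =>  R_par = 5.167 Ω
V = I × R_par = 10 × 5.167 = 51.67 V
I_R2 = V/R2 = 51.67/5.6 = 9.228 A

Final answer: 9.228 A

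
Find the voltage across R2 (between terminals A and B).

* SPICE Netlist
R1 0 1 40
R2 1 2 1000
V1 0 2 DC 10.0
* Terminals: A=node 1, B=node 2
R1 and R2 are in series across V1 (node 0 → node 1 → node 2), and the output A–B is taken across R2, so this is a voltage divider.
Series current: I = V1/(R1 + R2) = 10/(40 + 1000) = 10/1040 = 0.009615 A
V_R2 = I × R2 = V1 × R2/(R1 + R2) = 10 × 1000/1040 = 9.615 V

Final answer: 9.615 V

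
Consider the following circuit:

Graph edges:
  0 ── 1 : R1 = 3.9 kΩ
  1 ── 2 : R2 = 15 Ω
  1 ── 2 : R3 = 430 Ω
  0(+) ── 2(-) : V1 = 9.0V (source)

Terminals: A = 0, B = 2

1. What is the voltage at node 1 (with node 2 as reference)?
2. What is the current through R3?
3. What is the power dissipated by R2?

Nodal analysis, taking node 2 as the 0 V reference.
Source V1 fixes V_0 = 9 V.
KCL at each unknown node (sum of currents leaving = 0; resistances in Ω):
  Node 1: (V_1 - 9)/3900 + (V_1 - 0)/15 + (V_1 - 0)/430 = 0
Collecting terms: 0.06925 × V_1 = 0.002308  =>  V_1 = 0.03332 V
Part 1:
  Read off the nodal solution: V_1 = 0.03332 V
Part 2:
  I_R3 = (V_1 - V_2)/R3 = (0.03332 - 0)/430 = 0.0000775 A
  Magnitude: I_R3 = 0.0000775 A
Part 3:
  I_R2 = (V_1 - V_2)/R2 = (0.03332 - 0)/15 = 0.002222 A
  P_R2 = I_R2² × R2 = (0.002222)² × 15 = 0.00007404 W

Final answers:
1. V_1 = 0.03332 V
2. I_R3 = 7.75e-05 A
3. P_R2 = 7.404e-05 W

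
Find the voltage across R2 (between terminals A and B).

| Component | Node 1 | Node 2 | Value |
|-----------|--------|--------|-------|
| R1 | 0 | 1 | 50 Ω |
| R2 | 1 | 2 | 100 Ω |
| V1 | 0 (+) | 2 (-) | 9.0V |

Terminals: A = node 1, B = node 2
R1 and R2 are in series across V1 (node 0 → node 1 → node 2), and the output A–B is taken across R2, so this is a voltage divider.
Series current: I = V1/(R1 + R2) = 9/(50 + 100) = 9/150 = 0.06 A
V_R2 = I × R2 = V1 × R2/(R1 + R2) = 9 × 100/150 = 6 V

Final answer: 6 V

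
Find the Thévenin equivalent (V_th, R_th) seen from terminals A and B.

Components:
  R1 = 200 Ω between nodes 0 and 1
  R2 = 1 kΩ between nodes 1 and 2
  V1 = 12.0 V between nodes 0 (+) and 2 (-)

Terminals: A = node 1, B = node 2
Step 1 — V_th is the open-circuit voltage V_A - V_B (nothing connected across the terminals).
Nodal analysis, taking node 2 as the 0 V reference.
Source V1 fixes V_0 = 12 V.
KCL at each unknown node (sum of currents leaving = 0; resistances in Ω):
  Node 1: (V_1 - 12)/200 + (V_1 - 0)/1000 = 0
Collecting terms: 0.006 × V_1 = 0.06  =>  V_1 = 10 V
V_th = V_1 - V_2 = 10 - 0 = 10 V
Step 2 — R_th: zero the source — replace V1 by a short circuit (node 2 merges into node 0) — and find the resistance seen between A (node 1) and B (node 0).
Reduce the network between node 1 (A) and node 0 (B) by series/parallel combination:
  Rp1 = R1 ‖ R2 (parallel, both between nodes 0 and 1) = 1/(1/200 + 1/1000) = 166.7 Ω
R_th = 166.7 Ω

Final answer: V_th = 10 V, R_th = 166.7 Ω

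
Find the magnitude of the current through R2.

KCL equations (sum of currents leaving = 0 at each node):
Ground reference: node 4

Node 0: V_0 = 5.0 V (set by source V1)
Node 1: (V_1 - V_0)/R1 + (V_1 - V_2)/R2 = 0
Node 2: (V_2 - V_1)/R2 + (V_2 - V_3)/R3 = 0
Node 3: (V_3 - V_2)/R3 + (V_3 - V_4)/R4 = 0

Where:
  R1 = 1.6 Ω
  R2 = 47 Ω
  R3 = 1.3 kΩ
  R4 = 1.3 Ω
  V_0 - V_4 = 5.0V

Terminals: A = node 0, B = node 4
Nodal analysis, taking node 4 as the 0 V reference.
Source V1 fixes V_0 = 5 V.
KCL at each unknown node (sum of currents leaving = 0; resistances in Ω):
  Node 1: (V_1 - 5)/1.6 + (V_1 - V_2)/47 = 0
  Node 2: (V_2 - V_1)/47 + (V_2 - V_3)/1300 = 0
  Node 3: (V_3 - V_2)/1300 + (V_3 - 0)/1.3 = 0
Collecting terms (coefficients in siemens):
  0.6463·V_1 - 0.02128·V_2 = 3.125
  0.02205·V_2 - 0.02128·V_1 - 0.0007692·V_3 = 0
  0.77·V_3 - 0.0007692·V_2 = 0
Solving these 3 simultaneous equations (Gaussian elimination) gives:
  V_1 = 4.994 V, V_2 = 4.82 V, V_3 = 0.004815 V
I_R2 = (V_1 - V_2)/R2 = (4.994 - 4.82)/47 = 0.003704 A
|I_R2| = 0.003704 A

Final answer: |I_R2| = 0.003704 A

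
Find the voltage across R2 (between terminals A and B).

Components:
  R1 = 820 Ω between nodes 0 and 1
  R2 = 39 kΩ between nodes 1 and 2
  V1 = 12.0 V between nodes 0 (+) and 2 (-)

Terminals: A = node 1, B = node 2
R1 and R2 are in series across V1 (node 0 → node 1 → node 2), and the output A–B is taken across R2, so this is a voltage divider.
Series current: I = V1/(R1 + R2) = 12/(820 + 39000) = 12/39820 = 0.0003014 A
V_R2 = I × R2 = V1 × R2/(R1 + R2) = 12 × 39000/39820 = 11.75 V

Final answer: 11.75 V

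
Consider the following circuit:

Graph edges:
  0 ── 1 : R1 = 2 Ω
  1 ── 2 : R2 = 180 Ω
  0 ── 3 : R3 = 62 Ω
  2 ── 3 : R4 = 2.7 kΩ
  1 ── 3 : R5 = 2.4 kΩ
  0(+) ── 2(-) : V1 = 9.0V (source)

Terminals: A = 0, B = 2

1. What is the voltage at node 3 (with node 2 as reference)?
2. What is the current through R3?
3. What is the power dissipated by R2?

Nodal analysis, taking node 2 as the 0 V reference.
Source V1 fixes V_0 = 9 V.
KCL at each unknown node (sum of currents leaving = 0; resistances in Ω):
  Node 1: (V_1 - 9)/2 + (V_1 - 0)/180 + (V_1 - V_3)/2400 = 0
  Node 3: (V_3 - 9)/62 + (V_3 - 0)/2700 + (V_3 - V_1)/2400 = 0
Collecting terms (coefficients in siemens):
  0.506·V_1 - 0.0004167·V_3 = 4.5
  0.01692·V_3 - 0.0004167·V_1 = 0.1452
Determinant D = (0.506)(0.01692) - (-0.0004167)(-0.0004167) = 0.008559
V_1 = [(4.5)(0.01692) - (-0.0004167)(0.1452)]/D = 8.901 V
V_3 = [(0.506)(0.1452) - (4.5)(-0.0004167)]/D = 8.801 V
Part 1:
  Read off the nodal solution: V_3 = 8.801 V
Part 2:
  I_R3 = (V_0 - V_3)/R3 = (9 - 8.801)/62 = 0.003218 A
  Magnitude: I_R3 = 0.003218 A
Part 3:
  I_R2 = (V_1 - V_2)/R2 = (8.901 - 0)/180 = 0.04945 A
  P_R2 = I_R2² × R2 = (0.04945)² × 180 = 0.4402 W

Final answers:
1. V_3 = 8.801 V
2. I_R3 = 0.003218 A
3. P_R2 = 0.4402 W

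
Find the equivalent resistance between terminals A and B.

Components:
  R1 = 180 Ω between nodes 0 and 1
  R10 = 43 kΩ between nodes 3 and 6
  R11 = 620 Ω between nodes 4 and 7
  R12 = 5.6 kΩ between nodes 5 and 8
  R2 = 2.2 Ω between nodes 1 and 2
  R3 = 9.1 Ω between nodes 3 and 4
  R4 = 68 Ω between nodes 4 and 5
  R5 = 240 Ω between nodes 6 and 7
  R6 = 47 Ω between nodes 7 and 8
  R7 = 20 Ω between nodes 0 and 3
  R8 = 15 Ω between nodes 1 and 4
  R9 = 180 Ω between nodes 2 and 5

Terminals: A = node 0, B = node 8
The network is not a plain series/parallel combination. Inject a 1 A test current into terminal A (node 0) and return it from terminal B (node 8); then R_eq = V_A / (1 A).
Nodal analysis, taking node 8 as the 0 V reference.
Current source I_test pushes 1 A into node 0 and draws it out of node 8.
KCL at each unknown node (sum of currents leaving = 0; resistances in Ω):
  Node 0: (V_0 - V_1)/180 + (V_0 - V_3)/20 - 1 = 0
  Node 1: (V_1 - V_0)/180 + (V_1 - V_2)/2.2 + (V_1 - V_4)/15 = 0
  Node 2: (V_2 - V_1)/2.2 + (V_2 - V_5)/180 = 0
  Node 3: (V_3 - V_0)/20 + (V_3 - V_4)/9.1 + (V_3 - V_6)/43000 = 0
  Node 4: (V_4 - V_1)/15 + (V_4 - V_3)/9.1 + (V_4 - V_5)/68 + (V_4 - V_7)/620 = 0
  Node 5: (V_5 - V_2)/180 + (V_5 - V_4)/68 + (V_5 - 0)/5600 = 0
  Node 6: (V_6 - V_3)/43000 + (V_6 - V_7)/240 = 0
  Node 7: (V_7 - V_4)/620 + (V_7 - V_6)/240 + (V_7 - 0)/47 = 0
Collecting terms (coefficients in siemens):
  0.05556·V_0 - 0.005556·V_1 - 0.05·V_3 = 1
  0.5268·V_1 - 0.005556·V_0 - 0.4545·V_2 - 0.06667·V_4 = 0
  0.4601·V_2 - 0.4545·V_1 - 0.005556·V_5 = 0
  0.1599·V_3 - 0.05·V_0 - 0.1099·V_4 - 0.00002326·V_6 = 0
  0.1929·V_4 - 0.06667·V_1 - 0.1099·V_3 - 0.01471·V_5 - 0.001613·V_7 = 0
  0.02044·V_5 - 0.005556·V_2 - 0.01471·V_4 = 0
  0.00419·V_6 - 0.00002326·V_3 - 0.004167·V_7 = 0
  0.02706·V_7 - 0.001613·V_4 - 0.004167·V_6 = 0
Solving these 8 simultaneous equations (Gaussian elimination) gives:
  V_0 = 614.6 V, V_1 = 590.9 V, V_2 = 590.8 V, V_3 = 597.2 V
  V_4 = 589.4 V, V_5 = 584.6 V, V_6 = 45.17 V, V_7 = 42.09 V
R_eq = V_0 / 1 A = 614.6 Ω

Final answer: 614.6 Ω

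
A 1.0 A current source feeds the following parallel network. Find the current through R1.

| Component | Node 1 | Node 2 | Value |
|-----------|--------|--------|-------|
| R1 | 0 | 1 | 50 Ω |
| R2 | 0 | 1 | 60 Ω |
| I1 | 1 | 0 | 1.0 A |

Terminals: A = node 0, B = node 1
All resistors sit directly between nodes 0 and 1, so they are in parallel and share one voltage V; the full source current 1 A splits among them.
1/R_par = 1/50 + 1/60 = 0.03667 S  =>  R_par = 27.27 Ω
V = I × R_par = 1 × 27.27 = 27.27 V
I_R1 = V/R1 = 27.27/50 = 0.5455 A

Final answer: 0.5455 A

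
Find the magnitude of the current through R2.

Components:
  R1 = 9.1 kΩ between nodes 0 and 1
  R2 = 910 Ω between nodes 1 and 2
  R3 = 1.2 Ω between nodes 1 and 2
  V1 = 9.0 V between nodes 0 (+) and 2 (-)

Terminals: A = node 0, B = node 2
Nodal analysis, taking node 2 as the 0 V reference.
Source V1 fixes V_0 = 9 V.
KCL at each unknown node (sum of currents leaving = 0; resistances in Ω):
  Node 1: (V_1 - 9)/9100 + (V_1 - 0)/910 + (V_1 - 0)/1.2 = 0
Collecting terms: 0.8345 × V_1 = 0.000989  =>  V_1 = 0.001185 V
I_R2 = (V_1 - V_2)/R2 = (0.001185 - 0)/910 = 0.000001302 A
|I_R2| = 0.000001302 A

Final answer: |I_R2| = 1.302e-06 A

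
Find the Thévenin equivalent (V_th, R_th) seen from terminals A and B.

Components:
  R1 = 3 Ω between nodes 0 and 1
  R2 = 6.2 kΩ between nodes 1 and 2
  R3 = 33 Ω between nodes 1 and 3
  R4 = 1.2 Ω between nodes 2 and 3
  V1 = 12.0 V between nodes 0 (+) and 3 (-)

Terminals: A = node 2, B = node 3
Step 1 — V_th is the open-circuit voltage V_A - V_B (nothing connected across the terminals).
Nodal analysis, taking node 3 as the 0 V reference.
Source V1 fixes V_0 = 12 V.
KCL at each unknown node (sum of currents leaving = 0; resistances in Ω):
  Node 1: (V_1 - 12)/3 + (V_1 - V_2)/6200 + (V_1 - 0)/33 = 0
  Node 2: (V_2 - V_1)/6200 + (V_2 - 0)/1.2 = 0
Collecting terms (coefficients in siemens):
  0.3638·V_1 - 0.0001613·V_2 = 4
  0.8335·V_2 - 0.0001613·V_1 = 0
Determinant D = (0.3638)(0.8335) - (-0.0001613)(-0.0001613) = 0.3032
V_1 = [(4)(0.8335) - (-0.0001613)(0)]/D = 11 V
V_2 = [(0.3638)(0) - (4)(-0.0001613)]/D = 0.002128 V
V_th = V_2 - V_3 = 0.002128 - 0 = 0.002128 V
Step 2 — R_th: zero the source — replace V1 by a short circuit (node 3 merges into node 0) — and find the resistance seen between A (node 2) and B (node 0).
Reduce the network between node 2 (A) and node 0 (B) by series/parallel combination:
  Rp1 = R1 ‖ R3 (parallel, both between nodes 0 and 1) = 1/(1/3 + 1/33) = 2.75 Ω
  Rs1 = R2 + Rp1 (series, joined only at node 1) = 6200 + 2.75 = 6203 Ω
  Rp2 = R4 ‖ Rs1 (parallel, both between nodes 0 and 2) = 1/(1/1.2 + 1/6203) = 1.2 Ω
R_th = 1.2 Ω

Final answer: V_th = 0.002128 V, R_th = 1.2 Ω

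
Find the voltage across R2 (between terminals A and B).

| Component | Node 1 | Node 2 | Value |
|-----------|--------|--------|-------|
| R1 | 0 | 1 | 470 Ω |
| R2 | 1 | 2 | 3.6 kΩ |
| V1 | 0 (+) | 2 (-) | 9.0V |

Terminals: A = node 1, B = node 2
R1 and R2 are in series across V1 (node 0 → node 1 → node 2), and the output A–B is taken across R2, so this is a voltage divider.
Series current: I = V1/(R1 + R2) = 9/(470 + 3600) = 9/4070 = 0.002211 A
V_R2 = I × R2 = V1 × R2/(R1 + R2) = 9 × 3600/4070 = 7.961 V

Final answer: 7.961 V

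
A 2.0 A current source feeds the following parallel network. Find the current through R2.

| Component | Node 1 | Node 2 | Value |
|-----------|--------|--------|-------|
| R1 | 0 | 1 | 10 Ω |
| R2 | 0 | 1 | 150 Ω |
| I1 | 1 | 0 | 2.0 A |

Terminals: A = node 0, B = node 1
All resistors sit directly between nodes 0 and 1, so they are in parallel and share one voltage V; the full source current 2 A splits among them.
1/R_par = 1/10 + 1/150 = 0.1067 S  =>  R_par = 9.375 Ω
V = I × R_par = 2 × 9.375 = 18.75 V
I_R2 = V/R2 = 18.75/150 = 0.125 A

Final answer: 0.125 A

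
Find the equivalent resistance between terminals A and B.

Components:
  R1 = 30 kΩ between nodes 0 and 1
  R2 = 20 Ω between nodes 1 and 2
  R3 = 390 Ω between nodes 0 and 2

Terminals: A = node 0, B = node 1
Reduce the network between node 0 (A) and node 1 (B) by series/parallel combination:
  Rs1 = R3 + R2 (series, joined only at node 2) = 390 + 20 = 410 Ω
  Rp1 = R1 ‖ Rs1 (parallel, both between nodes 0 and 1) = 1/(1/30000 + 1/410) = 404.5 Ω
R_eq = 404.5 Ω

Final answer: 404.5 Ω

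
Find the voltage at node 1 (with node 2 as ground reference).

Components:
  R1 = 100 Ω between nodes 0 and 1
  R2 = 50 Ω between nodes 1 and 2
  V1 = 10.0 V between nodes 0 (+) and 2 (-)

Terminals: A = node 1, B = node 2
Nodal analysis, taking node 2 as the 0 V reference.
Source V1 fixes V_0 = 10 V.
KCL at each unknown node (sum of currents leaving = 0; resistances in Ω):
  Node 1: (V_1 - 10)/100 + (V_1 - 0)/50 = 0
Collecting terms: 0.03 × V_1 = 0.1  =>  V_1 = 3.333 V
The requested potential is V_1 = 3.333 V.

Final answer: V_1 = 3.333 V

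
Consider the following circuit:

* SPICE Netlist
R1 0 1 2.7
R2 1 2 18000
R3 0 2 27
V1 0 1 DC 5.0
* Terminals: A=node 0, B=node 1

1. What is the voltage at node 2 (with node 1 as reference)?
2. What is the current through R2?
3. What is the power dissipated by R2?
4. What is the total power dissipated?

Nodal analysis, taking node 1 as the 0 V reference.
Source V1 fixes V_0 = 5 V.
KCL at each unknown node (sum of currents leaving = 0; resistances in Ω):
  Node 2: (V_2 - 0)/18000 + (V_2 - 5)/27 = 0
Collecting terms: 0.03709 × V_2 = 0.1852  =>  V_2 = 4.993 V
Part 1:
  Read off the nodal solution: V_2 = 4.993 V
Part 2:
  I_R2 = (V_1 - V_2)/R2 = (0 - 4.993)/18000 = -0.0002774 A
  Magnitude: I_R2 = 0.0002774 A
Part 3:
  I_R2 = (V_1 - V_2)/R2 = (0 - 4.993)/18000 = -0.0002774 A
  P_R2 = I_R2² × R2 = (-0.0002774)² × 18000 = 0.001385 W
Part 4:
  Power in each resistor, P = (ΔV)²/R:
    P_R1 = (5 - 0)²/2.7 = 9.259 W
    P_R2 = (0 - 4.993)²/18000 = 0.001385 W
    P_R3 = (5 - 4.993)²/27 = 0.000002077 W
  P_total = P_R1 + P_R2 + P_R3 = 9.261 W

Final answers:
1. V_2 = 4.993 V
2. I_R2 = 0.0002774 A
3. P_R2 = 0.001385 W
4. P_total = 9.261 W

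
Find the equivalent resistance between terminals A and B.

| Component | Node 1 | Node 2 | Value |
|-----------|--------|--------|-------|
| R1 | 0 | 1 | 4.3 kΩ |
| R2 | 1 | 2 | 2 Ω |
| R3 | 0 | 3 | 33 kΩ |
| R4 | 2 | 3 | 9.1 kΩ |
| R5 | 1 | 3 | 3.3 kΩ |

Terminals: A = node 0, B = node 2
The network is not a plain series/parallel combination. Inject a 1 A test current into terminal A (node 0) and return it from terminal B (node 2); then R_eq = V_A / (1 A).
Nodal analysis, taking node 2 as the 0 V reference.
Current source I_test pushes 1 A into node 0 and draws it out of node 2.
KCL at each unknown node (sum of currents leaving = 0; resistances in Ω):
  Node 0: (V_0 - V_1)/4300 + (V_0 - V_3)/33000 - 1 = 0
  Node 1: (V_1 - V_0)/4300 + (V_1 - 0)/2 + (V_1 - V_3)/3300 = 0
  Node 3: (V_3 - V_0)/33000 + (V_3 - V_1)/3300 + (V_3 - 0)/9100 = 0
Collecting terms (coefficients in siemens):
  0.0002629·V_0 - 0.0002326·V_1 - 0.0000303·V_3 = 1
  0.5005·V_1 - 0.0002326·V_0 - 0.000303·V_3 = 0
  0.0004432·V_3 - 0.0000303·V_0 - 0.000303·V_1 = 0
Solving these 3 simultaneous equations (Gaussian elimination) gives:
  V_0 = 3836 V, V_1 = 1.942 V, V_3 = 263.6 V
R_eq = V_0 / 1 A = 3836 Ω = 3.836 kΩ

Final answer: 3.836 kΩ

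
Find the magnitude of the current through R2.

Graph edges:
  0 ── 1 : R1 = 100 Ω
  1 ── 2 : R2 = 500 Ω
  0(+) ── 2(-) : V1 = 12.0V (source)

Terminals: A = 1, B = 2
Nodal analysis, taking node 2 as the 0 V reference.
Source V1 fixes V_0 = 12 V.
KCL at each unknown node (sum of currents leaving = 0; resistances in Ω):
  Node 1: (V_1 - 12)/100 + (V_1 - 0)/500 = 0
Collecting terms: 0.012 × V_1 = 0.12  =>  V_1 = 10 V
I_R2 = (V_1 - V_2)/R2 = (10 - 0)/500 = 0.02 A
|I_R2| = 0.02 A

Final answer: |I_R2| = 0.02 A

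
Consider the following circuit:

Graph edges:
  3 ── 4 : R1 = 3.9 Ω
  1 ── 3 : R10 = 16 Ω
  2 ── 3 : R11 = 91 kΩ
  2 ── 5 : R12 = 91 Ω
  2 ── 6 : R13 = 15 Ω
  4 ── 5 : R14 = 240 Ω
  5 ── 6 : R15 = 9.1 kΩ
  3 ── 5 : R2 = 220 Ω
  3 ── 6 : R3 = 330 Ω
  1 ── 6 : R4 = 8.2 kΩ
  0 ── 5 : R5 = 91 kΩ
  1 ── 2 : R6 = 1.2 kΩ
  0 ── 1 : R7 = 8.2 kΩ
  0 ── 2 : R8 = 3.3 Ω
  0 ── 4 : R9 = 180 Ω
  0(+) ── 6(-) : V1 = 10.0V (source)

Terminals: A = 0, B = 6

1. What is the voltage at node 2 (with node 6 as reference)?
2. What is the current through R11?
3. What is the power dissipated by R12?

Nodal analysis, taking node 6 as the 0 V reference.
Source V1 fixes V_0 = 10 V.
KCL at each unknown node (sum of currents leaving = 0; resistances in Ω):
  Node 1: (V_1 - 0)/8200 + (V_1 - V_2)/1200 + (V_1 - 10)/8200 + (V_1 - V_3)/16 = 0
  Node 2: (V_2 - V_1)/1200 + (V_2 - 10)/3.3 + (V_2 - V_3)/91000 + (V_2 - V_5)/91 + (V_2 - 0)/15 = 0
  Node 3: (V_3 - V_4)/3.9 + (V_3 - V_5)/220 + (V_3 - 0)/330 + (V_3 - V_1)/16 + (V_3 - V_2)/91000 = 0
  Node 4: (V_4 - V_3)/3.9 + (V_4 - 10)/180 + (V_4 - V_5)/240 = 0
  Node 5: (V_5 - V_3)/220 + (V_5 - 10)/91000 + (V_5 - V_2)/91 + (V_5 - V_4)/240 + (V_5 - 0)/9100 = 0
Collecting terms (coefficients in siemens):
  0.06358·V_1 - 0.0008333·V_2 - 0.0625·V_3 = 0.00122
  0.3815·V_2 - 0.0008333·V_1 - 0.00001099·V_3 - 0.01099·V_5 = 3.03
  0.3265·V_3 - 0.0625·V_1 - 0.00001099·V_2 - 0.2564·V_4 - 0.004545·V_5 = 0
  0.2661·V_4 - 0.2564·V_3 - 0.004167·V_5 = 0.05556
  0.01982·V_5 - 0.01099·V_2 - 0.004545·V_3 - 0.004167·V_4 = 0.0001099
Solving these 5 simultaneous equations (Gaussian elimination) gives:
  V_1 = 7.059 V, V_2 = 8.179 V, V_3 = 7.052 V, V_4 = 7.123 V
  V_5 = 7.654 V
Part 1:
  Read off the nodal solution: V_2 = 8.179 V
Part 2:
  I_R11 = (V_2 - V_3)/R11 = (8.179 - 7.052)/91000 = 0.00001238 A
  Magnitude: I_R11 = 0.00001238 A
Part 3:
  I_R12 = (V_2 - V_5)/R12 = (8.179 - 7.654)/91 = 0.005762 A
  P_R12 = I_R12² × R12 = (0.005762)² × 91 = 0.003022 W

Final answers:
1. V_2 = 8.179 V
2. I_R11 = 1.238e-05 A
3. P_R12 = 0.003022 W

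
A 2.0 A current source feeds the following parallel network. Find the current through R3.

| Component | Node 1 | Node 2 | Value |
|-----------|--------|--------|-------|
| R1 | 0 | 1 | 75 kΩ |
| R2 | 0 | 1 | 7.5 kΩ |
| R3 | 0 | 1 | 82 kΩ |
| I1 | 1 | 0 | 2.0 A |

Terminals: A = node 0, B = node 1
All resistors sit directly between nodes 0 and 1, so they are in parallel and share one voltage V; the full source current 2 A splits among them.
1/R_par = 1/75000 + 1/7500 + 1/82000 = 0.0001589 S  =>  R_par = 6295 Ω
V = I × R_par = 2 × 6295 = 12590 V
I_R3 = V/R3 = 12590/82000 = 0.1535 A

Final answer: 0.1535 A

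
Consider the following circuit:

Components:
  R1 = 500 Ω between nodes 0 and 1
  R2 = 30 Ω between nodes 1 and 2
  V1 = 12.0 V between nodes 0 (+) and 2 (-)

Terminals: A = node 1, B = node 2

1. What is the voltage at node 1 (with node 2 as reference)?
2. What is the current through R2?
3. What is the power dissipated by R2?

Nodal analysis, taking node 2 as the 0 V reference.
Source V1 fixes V_0 = 12 V.
KCL at each unknown node (sum of currents leaving = 0; resistances in Ω):
  Node 1: (V_1 - 12)/500 + (V_1 - 0)/30 = 0
Collecting terms: 0.03533 × V_1 = 0.024  =>  V_1 = 0.6792 V
Part 1:
  Read off the nodal solution: V_1 = 0.6792 V
Part 2:
  I_R2 = (V_1 - V_2)/R2 = (0.6792 - 0)/30 = 0.02264 A
  Magnitude: I_R2 = 0.02264 A
Part 3:
  I_R2 = (V_1 - V_2)/R2 = (0.6792 - 0)/30 = 0.02264 A
  P_R2 = I_R2² × R2 = (0.02264)² × 30 = 0.01538 W

Final answers:
1. V_1 = 0.6792 V
2. I_R2 = 0.02264 A
3. P_R2 = 0.01538 W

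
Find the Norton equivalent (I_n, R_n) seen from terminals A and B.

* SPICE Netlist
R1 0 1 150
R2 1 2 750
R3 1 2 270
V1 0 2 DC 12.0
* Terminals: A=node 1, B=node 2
Find the Thévenin equivalent first; then I_n = V_th/R_th and R_n = R_th.
Step 1 — V_th is the open-circuit voltage V_A - V_B (nothing connected across the terminals).
Nodal analysis, taking node 2 as the 0 V reference.
Source V1 fixes V_0 = 12 V.
KCL at each unknown node (sum of currents leaving = 0; resistances in Ω):
  Node 1: (V_1 - 12)/150 + (V_1 - 0)/750 + (V_1 - 0)/270 = 0
Collecting terms: 0.0117 × V_1 = 0.08  =>  V_1 = 6.835 V
V_th = V_1 - V_2 = 6.835 - 0 = 6.835 V
Step 2 — R_th: zero the source — replace V1 by a short circuit (node 2 merges into node 0) — and find the resistance seen between A (node 1) and B (node 0).
Reduce the network between node 1 (A) and node 0 (B) by series/parallel combination:
  Rp1 = R1 ‖ R2 ‖ R3 (parallel, all between nodes 0 and 1) = 1/(1/150 + 1/750 + 1/270) = 85.44 Ω
R_th = 85.44 Ω
I_n = V_th/R_th = 6.835/85.44 = 0.08 A, and R_n = R_th = 85.44 Ω

Final answer: I_n = 0.08 A, R_n = 85.44 Ω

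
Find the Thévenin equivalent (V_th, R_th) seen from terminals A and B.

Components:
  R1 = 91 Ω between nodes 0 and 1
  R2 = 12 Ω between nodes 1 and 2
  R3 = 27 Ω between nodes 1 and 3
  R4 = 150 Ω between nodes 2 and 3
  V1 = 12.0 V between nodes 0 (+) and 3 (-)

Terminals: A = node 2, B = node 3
Step 1 — V_th is the open-circuit voltage V_A - V_B (nothing connected across the terminals).
Nodal analysis, taking node 3 as the 0 V reference.
Source V1 fixes V_0 = 12 V.
KCL at each unknown node (sum of currents leaving = 0; resistances in Ω):
  Node 1: (V_1 - 12)/91 + (V_1 - V_2)/12 + (V_1 - 0)/27 = 0
  Node 2: (V_2 - V_1)/12 + (V_2 - 0)/150 = 0
Collecting terms (coefficients in siemens):
  0.1314·V_1 - 0.08333·V_2 = 0.1319
  0.09·V_2 - 0.08333·V_1 = 0
Determinant D = (0.1314)(0.09) - (-0.08333)(-0.08333) = 0.004878
V_1 = [(0.1319)(0.09) - (-0.08333)(0)]/D = 2.433 V
V_2 = [(0.1314)(0) - (0.1319)(-0.08333)]/D = 2.253 V
V_th = V_2 - V_3 = 2.253 - 0 = 2.253 V
Step 2 — R_th: zero the source — replace V1 by a short circuit (node 3 merges into node 0) — and find the resistance seen between A (node 2) and B (node 0).
Reduce the network between node 2 (A) and node 0 (B) by series/parallel combination:
  Rp1 = R1 ‖ R3 (parallel, both between nodes 0 and 1) = 1/(1/91 + 1/27) = 20.82 Ω
  Rs1 = R2 + Rp1 (series, joined only at node 1) = 12 + 20.82 = 32.82 Ω
  Rp2 = R4 ‖ Rs1 (parallel, both between nodes 0 and 2) = 1/(1/150 + 1/32.82) = 26.93 Ω
R_th = 26.93 Ω

Final answer: V_th = 2.253 V, R_th = 26.93 Ω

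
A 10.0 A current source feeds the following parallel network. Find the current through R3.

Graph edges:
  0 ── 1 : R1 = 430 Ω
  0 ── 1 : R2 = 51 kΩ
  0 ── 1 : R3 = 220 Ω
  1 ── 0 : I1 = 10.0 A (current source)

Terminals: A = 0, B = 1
All resistors sit directly between nodes 0 and 1, so they are in parallel and share one voltage V; the full source current 10 A splits among them.
1/R_par = 1/430 + 1/51000 + 1/220 = 0.006891 S  =>  R_par = 145.1 Ω
V = I × R_par = 10 × 145.1 = 1451 V
I_R3 = V/R3 = 1451/220 = 6.597 A

Final answer: 6.597 A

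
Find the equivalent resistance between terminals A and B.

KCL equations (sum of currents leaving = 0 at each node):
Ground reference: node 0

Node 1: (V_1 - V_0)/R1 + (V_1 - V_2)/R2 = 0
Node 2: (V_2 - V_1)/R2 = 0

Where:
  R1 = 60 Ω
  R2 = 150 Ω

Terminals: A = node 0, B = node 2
Reduce the network between node 0 (A) and node 2 (B) by series/parallel combination:
  Rs1 = R1 + R2 (series, joined only at node 1) = 60 + 150 = 210 Ω
R_eq = 210 Ω

Final answer: 210 Ω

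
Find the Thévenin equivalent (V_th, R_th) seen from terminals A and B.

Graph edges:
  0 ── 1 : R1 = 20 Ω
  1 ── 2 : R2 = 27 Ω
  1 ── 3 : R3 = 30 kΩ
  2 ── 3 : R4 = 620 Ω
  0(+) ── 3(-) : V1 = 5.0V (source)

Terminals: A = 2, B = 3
Step 1 — V_th is the open-circuit voltage V_A - V_B (nothing connected across the terminals).
Nodal analysis, taking node 3 as the 0 V reference.
Source V1 fixes V_0 = 5 V.
KCL at each unknown node (sum of currents leaving = 0; resistances in Ω):
  Node 1: (V_1 - 5)/20 + (V_1 - V_2)/27 + (V_1 - 0)/30000 = 0
  Node 2: (V_2 - V_1)/27 + (V_2 - 0)/620 = 0
Collecting terms (coefficients in siemens):
  0.08707·V_1 - 0.03704·V_2 = 0.25
  0.03865·V_2 - 0.03704·V_1 = 0
Determinant D = (0.08707)(0.03865) - (-0.03704)(-0.03704) = 0.001994
V_1 = [(0.25)(0.03865) - (-0.03704)(0)]/D = 4.847 V
V_2 = [(0.08707)(0) - (0.25)(-0.03704)]/D = 4.645 V
V_th = V_2 - V_3 = 4.645 - 0 = 4.645 V
Step 2 — R_th: zero the source — replace V1 by a short circuit (node 3 merges into node 0) — and find the resistance seen between A (node 2) and B (node 0).
Reduce the network between node 2 (A) and node 0 (B) by series/parallel combination:
  Rp1 = R1 ‖ R3 (parallel, both between nodes 0 and 1) = 1/(1/20 + 1/30000) = 19.99 Ω
  Rs1 = R2 + Rp1 (series, joined only at node 1) = 27 + 19.99 = 46.99 Ω
  Rp2 = R4 ‖ Rs1 (parallel, both between nodes 0 and 2) = 1/(1/620 + 1/46.99) = 43.68 Ω
R_th = 43.68 Ω

Final answer: V_th = 4.645 V, R_th = 43.68 Ω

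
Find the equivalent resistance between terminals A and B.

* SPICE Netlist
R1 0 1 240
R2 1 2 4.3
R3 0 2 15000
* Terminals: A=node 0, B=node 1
Reduce the network between node 0 (A) and node 1 (B) by series/parallel combination:
  Rs1 = R3 + R2 (series, joined only at node 2) = 15000 + 4.3 = 15000 Ω
  Rp1 = R1 ‖ Rs1 (parallel, both between nodes 0 and 1) = 1/(1/240 + 1/15000) = 236.2 Ω
R_eq = 236.2 Ω

Final answer: 236.2 Ω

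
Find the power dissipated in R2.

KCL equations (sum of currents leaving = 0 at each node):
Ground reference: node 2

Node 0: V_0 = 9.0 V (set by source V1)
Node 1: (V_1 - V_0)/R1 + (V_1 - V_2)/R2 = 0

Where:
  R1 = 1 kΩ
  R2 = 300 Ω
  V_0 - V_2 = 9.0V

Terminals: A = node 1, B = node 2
Nodal analysis, taking node 2 as the 0 V reference.
Source V1 fixes V_0 = 9 V.
KCL at each unknown node (sum of currents leaving = 0; resistances in Ω):
  Node 1: (V_1 - 9)/1000 + (V_1 - 0)/300 = 0
Collecting terms: 0.004333 × V_1 = 0.009  =>  V_1 = 2.077 V
I_R2 = (V_1 - V_2)/R2 = (2.077 - 0)/300 = 0.006923 A
P_R2 = I_R2² × R2 = (0.006923)² × 300 = 0.01438 W

Final answer: 0.01438 W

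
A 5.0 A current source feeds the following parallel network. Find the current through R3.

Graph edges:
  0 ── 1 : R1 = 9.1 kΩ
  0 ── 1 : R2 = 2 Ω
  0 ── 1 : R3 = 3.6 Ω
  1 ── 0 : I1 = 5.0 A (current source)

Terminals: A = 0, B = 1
All resistors sit directly between nodes 0 and 1, so they are in parallel and share one voltage V; the full source current 5 A splits among them.
1/R_par = 1/9100 + 1/2 + 1/3.6 = 0.7779 S  =>  R_par = 1.286 Ω
V = I × R_par = 5 × 1.286 = 6.428 V
I_R3 = V/R3 = 6.428/3.6 = 1.785 A

Final answer: 1.785 A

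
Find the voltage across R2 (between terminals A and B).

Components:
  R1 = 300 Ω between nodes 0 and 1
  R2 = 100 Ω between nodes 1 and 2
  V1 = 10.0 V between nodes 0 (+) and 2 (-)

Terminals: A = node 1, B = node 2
R1 and R2 are in series across V1 (node 0 → node 1 → node 2), and the output A–B is taken across R2, so this is a voltage divider.
Series current: I = V1/(R1 + R2) = 10/(300 + 100) = 10/400 = 0.025 A
V_R2 = I × R2 = V1 × R2/(R1 + R2) = 10 × 100/400 = 2.5 V

Final answer: 2.5 V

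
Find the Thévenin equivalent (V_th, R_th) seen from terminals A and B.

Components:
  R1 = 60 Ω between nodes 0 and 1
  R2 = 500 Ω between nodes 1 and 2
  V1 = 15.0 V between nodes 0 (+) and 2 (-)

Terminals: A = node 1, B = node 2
Step 1 — V_th is the open-circuit voltage V_A - V_B (nothing connected across the terminals).
Nodal analysis, taking node 2 as the 0 V reference.
Source V1 fixes V_0 = 15 V.
KCL at each unknown node (sum of currents leaving = 0; resistances in Ω):
  Node 1: (V_1 - 15)/60 + (V_1 - 0)/500 = 0
Collecting terms: 0.01867 × V_1 = 0.25  =>  V_1 = 13.39 V
V_th = V_1 - V_2 = 13.39 - 0 = 13.39 V
Step 2 — R_th: zero the source — replace V1 by a short circuit (node 2 merges into node 0) — and find the resistance seen between A (node 1) and B (node 0).
Reduce the network between node 1 (A) and node 0 (B) by series/parallel combination:
  Rp1 = R1 ‖ R2 (parallel, both between nodes 0 and 1) = 1/(1/60 + 1/500) = 53.57 Ω
R_th = 53.57 Ω

Final answer: V_th = 13.39 V, R_th = 53.57 Ω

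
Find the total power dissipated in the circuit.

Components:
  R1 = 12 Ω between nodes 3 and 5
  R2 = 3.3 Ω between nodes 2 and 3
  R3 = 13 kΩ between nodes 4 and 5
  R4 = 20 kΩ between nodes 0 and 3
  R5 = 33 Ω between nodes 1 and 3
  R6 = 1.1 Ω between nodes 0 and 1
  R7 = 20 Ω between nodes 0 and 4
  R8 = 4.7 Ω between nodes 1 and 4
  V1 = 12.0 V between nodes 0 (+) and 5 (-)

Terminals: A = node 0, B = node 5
Nodal analysis, taking node 5 as the 0 V reference.
Source V1 fixes V_0 = 12 V.
KCL at each unknown node (sum of currents leaving = 0; resistances in Ω):
  Node 1: (V_1 - V_3)/33 + (V_1 - 12)/1.1 + (V_1 - V_4)/4.7 = 0
  Node 2: (V_2 - V_3)/3.3 = 0
  Node 3: (V_3 - 0)/12 + (V_3 - V_2)/3.3 + (V_3 - 12)/20000 + (V_3 - V_1)/33 = 0
  Node 4: (V_4 - 0)/13000 + (V_4 - 12)/20 + (V_4 - V_1)/4.7 = 0
Collecting terms (coefficients in siemens):
  1.152·V_1 - 0.0303·V_3 - 0.2128·V_4 = 10.91
  0.303·V_2 - 0.303·V_3 = 0
  0.4167·V_3 - 0.0303·V_1 - 0.303·V_2 = 0.0006
  0.2628·V_4 - 0.2128·V_1 = 0.6
Solving these 4 simultaneous equations (Gaussian elimination) gives:
  V_1 = 11.72 V, V_2 = 3.131 V, V_3 = 3.131 V, V_4 = 11.77 V
Power in each resistor, P = (ΔV)²/R:
  P_R1 = (3.131 - 0)²/12 = 0.8167 W
  P_R2 = (3.131 - 3.131)²/3.3 = 0 W
  P_R3 = (11.77 - 0)²/13000 = 0.01066 W
  P_R4 = (12 - 3.131)²/20000 = 0.003933 W
  P_R5 = (11.72 - 3.131)²/33 = 2.238 W
  P_R6 = (12 - 11.72)²/1.1 = 0.06877 W
  P_R7 = (12 - 11.77)²/20 = 0.002557 W
  P_R8 = (11.72 - 11.77)²/4.7 = 0.0005085 W
P_total = P_R1 + P_R2 + P_R3 + P_R4 + P_R5 + P_R6 + P_R7 + P_R8 = 3.141 W

Final answer: 3.141 W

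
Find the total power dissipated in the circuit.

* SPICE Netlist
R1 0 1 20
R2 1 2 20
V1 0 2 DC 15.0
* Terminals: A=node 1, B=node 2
Nodal analysis, taking node 2 as the 0 V reference.
Source V1 fixes V_0 = 15 V.
KCL at each unknown node (sum of currents leaving = 0; resistances in Ω):
  Node 1: (V_1 - 15)/20 + (V_1 - 0)/20 = 0
Collecting terms: 0.1 × V_1 = 0.75  =>  V_1 = 7.5 V
Power in each resistor, P = (ΔV)²/R:
  P_R1 = (15 - 7.5)²/20 = 2.812 W
  P_R2 = (7.5 - 0)²/20 = 2.812 W
P_total = P_R1 + P_R2 = 5.625 W

Final answer: 5.625 W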